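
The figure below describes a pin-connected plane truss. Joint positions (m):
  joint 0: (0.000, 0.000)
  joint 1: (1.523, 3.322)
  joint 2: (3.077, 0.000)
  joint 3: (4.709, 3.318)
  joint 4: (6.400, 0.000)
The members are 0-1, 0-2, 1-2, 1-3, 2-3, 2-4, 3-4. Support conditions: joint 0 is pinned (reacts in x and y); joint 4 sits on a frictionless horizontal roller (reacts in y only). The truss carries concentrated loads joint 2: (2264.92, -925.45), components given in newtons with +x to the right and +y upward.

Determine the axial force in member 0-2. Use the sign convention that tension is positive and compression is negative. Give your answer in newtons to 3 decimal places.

N=5 nodes, M=7 members, R=3 reactions → 2N=10, M+R=10
member 0 (0-1): L=3.6545, (cx,cy)=(0.4167,0.9090)
member 1 (0-2): L=3.0770, (cx,cy)=(1.0000,0.0000)
member 2 (1-2): L=3.6675, (cx,cy)=(0.4237,-0.9058)
member 3 (1-3): L=3.1860, (cx,cy)=(1.0000,-0.0013)
member 4 (2-3): L=3.6976, (cx,cy)=(0.4414,0.8973)
member 5 (2-4): L=3.3230, (cx,cy)=(1.0000,0.0000)
member 6 (3-4): L=3.7241, (cx,cy)=(0.4541,-0.8910)
solve A·x = −loads:
  F[0-1] = -528.6024 N (compression)
  F[0-2] = +2485.2145 N (tension)
  F[1-2] = +531.1040 N (tension)
  F[1-3] = -445.3348 N (compression)
  F[2-3] = +495.2252 N (tension)
  F[2-4] = +226.7607 N (tension)
  F[3-4] = -499.3907 N (compression)
  Rx@0 = -2264.9200 N
  Ry@0 = +480.5110 N
  Ry@4 = +444.9390 N

2485.214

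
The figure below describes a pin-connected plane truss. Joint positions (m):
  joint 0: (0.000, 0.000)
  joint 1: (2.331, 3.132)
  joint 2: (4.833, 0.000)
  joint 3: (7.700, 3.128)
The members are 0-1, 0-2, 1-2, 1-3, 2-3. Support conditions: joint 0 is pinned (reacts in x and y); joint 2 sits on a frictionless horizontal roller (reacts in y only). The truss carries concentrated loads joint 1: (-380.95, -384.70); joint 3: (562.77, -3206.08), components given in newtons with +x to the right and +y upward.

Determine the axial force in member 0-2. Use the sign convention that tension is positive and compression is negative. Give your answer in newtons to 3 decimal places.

N=4 nodes, M=5 members, R=3 reactions → 2N=8, M+R=8
member 0 (0-1): L=3.9042, (cx,cy)=(0.5970,0.8022)
member 1 (0-2): L=4.8330, (cx,cy)=(1.0000,0.0000)
member 2 (1-2): L=4.0087, (cx,cy)=(0.6241,-0.7813)
member 3 (1-3): L=5.3690, (cx,cy)=(1.0000,-0.0007)
member 4 (2-3): L=4.2431, (cx,cy)=(0.6757,0.7372)
solve A·x = −loads:
  F[0-1] = +2268.8585 N (tension)
  F[0-2] = -1172.7912 N (compression)
  F[1-2] = -2825.2698 N (compression)
  F[1-3] = +3498.9467 N (tension)
  F[2-3] = -4345.4998 N (compression)
  Rx@0 = -181.8200 N
  Ry@0 = -1820.0954 N
  Ry@2 = +5410.8754 N

-1172.791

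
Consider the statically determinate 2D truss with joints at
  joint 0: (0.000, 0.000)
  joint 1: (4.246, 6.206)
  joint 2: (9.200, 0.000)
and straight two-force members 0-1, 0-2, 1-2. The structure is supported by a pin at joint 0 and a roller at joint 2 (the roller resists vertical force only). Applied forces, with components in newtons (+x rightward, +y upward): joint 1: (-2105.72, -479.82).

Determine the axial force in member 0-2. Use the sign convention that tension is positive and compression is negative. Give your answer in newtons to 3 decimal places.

-957.112

N=3 nodes, M=3 members, R=3 reactions → 2N=6, M+R=6
member 0 (0-1): L=7.5195, (cx,cy)=(0.5647,0.8253)
member 1 (0-2): L=9.2000, (cx,cy)=(1.0000,0.0000)
member 2 (1-2): L=7.9408, (cx,cy)=(0.6239,-0.7815)
solve A·x = −loads:
  F[0-1] = -2034.1413 N (compression)
  F[0-2] = -957.1119 N (compression)
  F[1-2] = +1534.1642 N (tension)
  Rx@0 = +2105.7200 N
  Ry@0 = +1678.8181 N
  Ry@2 = -1198.9981 N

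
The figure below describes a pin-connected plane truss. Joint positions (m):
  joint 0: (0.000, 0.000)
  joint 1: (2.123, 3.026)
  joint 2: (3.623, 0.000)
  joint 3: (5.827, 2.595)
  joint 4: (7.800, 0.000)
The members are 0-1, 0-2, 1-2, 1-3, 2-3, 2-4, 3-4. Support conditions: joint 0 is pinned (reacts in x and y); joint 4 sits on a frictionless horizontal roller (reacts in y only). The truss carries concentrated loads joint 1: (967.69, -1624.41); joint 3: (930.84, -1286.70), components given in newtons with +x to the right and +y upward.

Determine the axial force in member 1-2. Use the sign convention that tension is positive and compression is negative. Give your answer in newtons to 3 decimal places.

-736.720

N=5 nodes, M=7 members, R=3 reactions → 2N=10, M+R=10
member 0 (0-1): L=3.6965, (cx,cy)=(0.5743,0.8186)
member 1 (0-2): L=3.6230, (cx,cy)=(1.0000,0.0000)
member 2 (1-2): L=3.3774, (cx,cy)=(0.4441,-0.8960)
member 3 (1-3): L=3.7290, (cx,cy)=(0.9933,-0.1156)
member 4 (2-3): L=3.4046, (cx,cy)=(0.6473,0.7622)
member 5 (2-4): L=4.1770, (cx,cy)=(1.0000,0.0000)
member 6 (3-4): L=3.2599, (cx,cy)=(0.6052,-0.7960)
solve A·x = −loads:
  F[0-1] = -1004.9220 N (compression)
  F[0-2] = +2475.6904 N (tension)
  F[1-2] = -736.7200 N (compression)
  F[1-3] = -1225.8654 N (compression)
  F[2-3] = +866.0180 N (tension)
  F[2-4] = +1587.8730 N (tension)
  F[3-4] = -2623.5478 N (compression)
  Rx@0 = -1898.5300 N
  Ry@0 = +822.6506 N
  Ry@4 = +2088.4594 N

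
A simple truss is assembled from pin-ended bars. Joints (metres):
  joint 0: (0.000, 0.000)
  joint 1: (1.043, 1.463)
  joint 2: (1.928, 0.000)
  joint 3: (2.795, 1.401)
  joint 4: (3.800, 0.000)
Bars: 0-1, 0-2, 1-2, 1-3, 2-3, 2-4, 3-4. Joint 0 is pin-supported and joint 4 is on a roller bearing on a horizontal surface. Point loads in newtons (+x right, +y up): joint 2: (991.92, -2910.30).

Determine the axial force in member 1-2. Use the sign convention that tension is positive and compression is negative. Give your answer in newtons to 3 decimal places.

N=5 nodes, M=7 members, R=3 reactions → 2N=10, M+R=10
member 0 (0-1): L=1.7967, (cx,cy)=(0.5805,0.8143)
member 1 (0-2): L=1.9280, (cx,cy)=(1.0000,0.0000)
member 2 (1-2): L=1.7099, (cx,cy)=(0.5176,-0.8556)
member 3 (1-3): L=1.7531, (cx,cy)=(0.9994,-0.0354)
member 4 (2-3): L=1.6476, (cx,cy)=(0.5262,0.8503)
member 5 (2-4): L=1.8720, (cx,cy)=(1.0000,0.0000)
member 6 (3-4): L=1.7242, (cx,cy)=(0.5829,-0.8126)
solve A·x = −loads:
  F[0-1] = -1760.7476 N (compression)
  F[0-2] = +2014.0355 N (tension)
  F[1-2] = +1755.4681 N (tension)
  F[1-3] = -1931.9345 N (compression)
  F[2-3] = +1656.1199 N (tension)
  F[2-4] = +1059.2272 N (tension)
  F[3-4] = -1817.2212 N (compression)
  Rx@0 = -991.9200 N
  Ry@0 = +1433.7057 N
  Ry@4 = +1476.5943 N

1755.468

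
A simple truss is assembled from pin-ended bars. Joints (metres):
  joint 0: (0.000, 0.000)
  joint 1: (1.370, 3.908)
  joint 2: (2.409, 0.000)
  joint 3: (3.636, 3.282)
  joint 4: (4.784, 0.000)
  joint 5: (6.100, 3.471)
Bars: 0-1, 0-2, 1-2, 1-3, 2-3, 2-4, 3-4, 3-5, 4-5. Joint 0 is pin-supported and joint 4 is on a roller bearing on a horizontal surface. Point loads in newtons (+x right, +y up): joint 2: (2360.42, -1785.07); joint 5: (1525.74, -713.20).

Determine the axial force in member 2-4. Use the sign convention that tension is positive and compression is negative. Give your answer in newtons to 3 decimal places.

N=6 nodes, M=9 members, R=3 reactions → 2N=12, M+R=12
member 0 (0-1): L=4.1412, (cx,cy)=(0.3308,0.9437)
member 1 (0-2): L=2.4090, (cx,cy)=(1.0000,0.0000)
member 2 (1-2): L=4.0438, (cx,cy)=(0.2569,-0.9664)
member 3 (1-3): L=2.3509, (cx,cy)=(0.9639,-0.2663)
member 4 (2-3): L=3.5039, (cx,cy)=(0.3502,0.9367)
member 5 (2-4): L=2.3750, (cx,cy)=(1.0000,0.0000)
member 6 (3-4): L=3.4770, (cx,cy)=(0.3302,-0.9439)
member 7 (3-5): L=2.4712, (cx,cy)=(0.9971,0.0765)
member 8 (4-5): L=3.7121, (cx,cy)=(0.3545,0.9350)
solve A·x = −loads:
  F[0-1] = +441.8691 N (tension)
  F[0-2] = +3739.9792 N (tension)
  F[1-2] = -510.7757 N (compression)
  F[1-3] = +287.8105 N (tension)
  F[2-3] = +2432.7373 N (tension)
  F[2-4] = +396.4129 N (tension)
  F[3-4] = -2182.5548 N (compression)
  F[3-5] = +1855.3777 N (tension)
  F[4-5] = -914.4957 N (compression)
  Rx@0 = -3886.1600 N
  Ry@0 = -416.9886 N
  Ry@4 = +2915.2586 N

396.413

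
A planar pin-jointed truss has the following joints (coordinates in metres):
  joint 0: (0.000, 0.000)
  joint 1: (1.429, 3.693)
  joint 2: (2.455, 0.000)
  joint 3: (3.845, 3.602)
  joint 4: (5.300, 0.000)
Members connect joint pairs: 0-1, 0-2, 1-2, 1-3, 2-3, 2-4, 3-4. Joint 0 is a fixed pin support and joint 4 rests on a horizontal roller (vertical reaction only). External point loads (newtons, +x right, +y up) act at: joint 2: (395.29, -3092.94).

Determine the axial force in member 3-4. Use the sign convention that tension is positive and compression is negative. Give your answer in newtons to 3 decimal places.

-1545.143

N=5 nodes, M=7 members, R=3 reactions → 2N=10, M+R=10
member 0 (0-1): L=3.9598, (cx,cy)=(0.3609,0.9326)
member 1 (0-2): L=2.4550, (cx,cy)=(1.0000,0.0000)
member 2 (1-2): L=3.8329, (cx,cy)=(0.2677,-0.9635)
member 3 (1-3): L=2.4177, (cx,cy)=(0.9993,-0.0376)
member 4 (2-3): L=3.8609, (cx,cy)=(0.3600,0.9329)
member 5 (2-4): L=2.8450, (cx,cy)=(1.0000,0.0000)
member 6 (3-4): L=3.8848, (cx,cy)=(0.3745,-0.9272)
solve A·x = −loads:
  F[0-1] = -1780.2280 N (compression)
  F[0-2] = +1037.7274 N (tension)
  F[1-2] = +1766.7525 N (tension)
  F[1-3] = -1116.1601 N (compression)
  F[2-3] = +1490.6162 N (tension)
  F[2-4] = +578.7172 N (tension)
  F[3-4] = -1545.1427 N (compression)
  Rx@0 = -395.2900 N
  Ry@0 = +1660.2668 N
  Ry@4 = +1432.6732 N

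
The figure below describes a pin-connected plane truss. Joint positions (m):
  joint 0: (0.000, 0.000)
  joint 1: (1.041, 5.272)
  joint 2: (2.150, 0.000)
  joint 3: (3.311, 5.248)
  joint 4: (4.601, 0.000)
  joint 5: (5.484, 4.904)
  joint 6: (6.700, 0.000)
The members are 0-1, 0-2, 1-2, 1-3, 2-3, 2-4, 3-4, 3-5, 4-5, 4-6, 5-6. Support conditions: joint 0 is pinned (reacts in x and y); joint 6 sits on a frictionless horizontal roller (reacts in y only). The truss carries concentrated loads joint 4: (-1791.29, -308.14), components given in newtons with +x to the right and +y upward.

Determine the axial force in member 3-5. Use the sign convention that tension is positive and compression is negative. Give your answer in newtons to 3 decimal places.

-89.157

N=7 nodes, M=11 members, R=3 reactions → 2N=14, M+R=14
member 0 (0-1): L=5.3738, (cx,cy)=(0.1937,0.9811)
member 1 (0-2): L=2.1500, (cx,cy)=(1.0000,0.0000)
member 2 (1-2): L=5.3874, (cx,cy)=(0.2059,-0.9786)
member 3 (1-3): L=2.2701, (cx,cy)=(0.9999,-0.0106)
member 4 (2-3): L=5.3749, (cx,cy)=(0.2160,0.9764)
member 5 (2-4): L=2.4510, (cx,cy)=(1.0000,0.0000)
member 6 (3-4): L=5.4042, (cx,cy)=(0.2387,-0.9711)
member 7 (3-5): L=2.2001, (cx,cy)=(0.9877,-0.1564)
member 8 (4-5): L=4.9829, (cx,cy)=(0.1772,0.9842)
member 9 (4-6): L=2.0990, (cx,cy)=(1.0000,0.0000)
member 10 (5-6): L=5.0525, (cx,cy)=(0.2407,-0.9706)
solve A·x = −loads:
  F[0-1] = -98.3992 N (compression)
  F[0-2] = -1772.2283 N (compression)
  F[1-2] = +99.0742 N (tension)
  F[1-3] = -39.4584 N (compression)
  F[2-3] = -99.2965 N (compression)
  F[2-4] = -1730.3853 N (compression)
  F[3-4] = +113.7644 N (tension)
  F[3-5] = -89.1572 N (compression)
  F[4-5] = +200.8429 N (tension)
  F[4-6] = +52.4697 N (tension)
  F[5-6] = -218.0130 N (compression)
  Rx@0 = +1791.2900 N
  Ry@0 = +96.5352 N
  Ry@6 = +211.6048 N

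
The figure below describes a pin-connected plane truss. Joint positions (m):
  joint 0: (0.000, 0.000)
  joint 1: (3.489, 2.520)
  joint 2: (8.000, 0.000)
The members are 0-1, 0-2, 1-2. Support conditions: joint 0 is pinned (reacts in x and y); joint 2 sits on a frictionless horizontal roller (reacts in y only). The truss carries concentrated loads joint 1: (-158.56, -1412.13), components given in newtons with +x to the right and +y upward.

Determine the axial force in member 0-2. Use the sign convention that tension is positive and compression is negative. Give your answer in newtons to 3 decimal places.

1013.040

N=3 nodes, M=3 members, R=3 reactions → 2N=6, M+R=6
member 0 (0-1): L=4.3039, (cx,cy)=(0.8107,0.5855)
member 1 (0-2): L=8.0000, (cx,cy)=(1.0000,0.0000)
member 2 (1-2): L=5.1672, (cx,cy)=(0.8730,-0.4877)
solve A·x = −loads:
  F[0-1] = -1445.2401 N (compression)
  F[0-2] = +1013.0396 N (tension)
  F[1-2] = -1160.3936 N (compression)
  Rx@0 = +158.5600 N
  Ry@0 = +846.2112 N
  Ry@2 = +565.9188 N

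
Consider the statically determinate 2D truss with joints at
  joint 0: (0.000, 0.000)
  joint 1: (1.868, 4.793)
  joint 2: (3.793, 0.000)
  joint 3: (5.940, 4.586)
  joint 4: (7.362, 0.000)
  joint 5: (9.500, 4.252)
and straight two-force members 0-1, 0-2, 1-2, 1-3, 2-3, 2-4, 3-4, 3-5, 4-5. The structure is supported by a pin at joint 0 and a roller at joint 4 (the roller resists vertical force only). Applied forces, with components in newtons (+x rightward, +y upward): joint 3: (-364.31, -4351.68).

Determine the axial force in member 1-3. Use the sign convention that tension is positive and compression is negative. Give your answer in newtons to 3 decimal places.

-863.487

N=6 nodes, M=9 members, R=3 reactions → 2N=12, M+R=12
member 0 (0-1): L=5.1441, (cx,cy)=(0.3631,0.9317)
member 1 (0-2): L=3.7930, (cx,cy)=(1.0000,0.0000)
member 2 (1-2): L=5.1651, (cx,cy)=(0.3727,-0.9280)
member 3 (1-3): L=4.0773, (cx,cy)=(0.9987,-0.0508)
member 4 (2-3): L=5.0637, (cx,cy)=(0.4240,0.9057)
member 5 (2-4): L=3.5690, (cx,cy)=(1.0000,0.0000)
member 6 (3-4): L=4.8014, (cx,cy)=(0.2962,-0.9551)
member 7 (3-5): L=3.5756, (cx,cy)=(0.9956,-0.0934)
member 8 (4-5): L=4.7593, (cx,cy)=(0.4492,0.8934)
solve A·x = −loads:
  F[0-1] = -1145.6907 N (compression)
  F[0-2] = +51.7258 N (tension)
  F[1-2] = +1197.6037 N (tension)
  F[1-3] = -863.4868 N (compression)
  F[2-3] = -1227.0818 N (compression)
  F[2-4] = +1018.3444 N (tension)
  F[3-4] = -3438.4547 N (compression)
  F[3-5] = -0.0000 N (tension)
  F[4-5] = +0.0000 N (tension)
  Rx@0 = +364.3100 N
  Ry@0 = +1067.4836 N
  Ry@4 = +3284.1964 N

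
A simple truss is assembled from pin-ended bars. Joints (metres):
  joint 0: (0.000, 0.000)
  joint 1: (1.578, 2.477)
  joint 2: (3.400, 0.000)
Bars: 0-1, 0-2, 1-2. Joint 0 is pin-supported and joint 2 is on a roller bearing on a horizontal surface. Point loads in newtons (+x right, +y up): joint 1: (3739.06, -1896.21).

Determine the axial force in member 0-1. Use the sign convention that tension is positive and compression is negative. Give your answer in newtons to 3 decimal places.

2024.994

N=3 nodes, M=3 members, R=3 reactions → 2N=6, M+R=6
member 0 (0-1): L=2.9369, (cx,cy)=(0.5373,0.8434)
member 1 (0-2): L=3.4000, (cx,cy)=(1.0000,0.0000)
member 2 (1-2): L=3.0749, (cx,cy)=(0.5925,-0.8055)
solve A·x = −loads:
  F[0-1] = +2024.9939 N (tension)
  F[0-2] = +2651.0429 N (tension)
  F[1-2] = -4474.0830 N (compression)
  Rx@0 = -3739.0600 N
  Ry@0 = -1707.8697 N
  Ry@2 = +3604.0797 N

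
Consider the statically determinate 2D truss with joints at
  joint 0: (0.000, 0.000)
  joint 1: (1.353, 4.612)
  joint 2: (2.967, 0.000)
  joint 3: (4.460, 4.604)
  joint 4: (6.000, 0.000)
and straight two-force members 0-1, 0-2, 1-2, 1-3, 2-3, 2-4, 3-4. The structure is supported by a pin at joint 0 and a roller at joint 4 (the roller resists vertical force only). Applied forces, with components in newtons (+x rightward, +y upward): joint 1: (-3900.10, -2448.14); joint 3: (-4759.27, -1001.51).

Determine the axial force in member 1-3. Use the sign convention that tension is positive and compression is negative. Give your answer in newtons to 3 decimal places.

-907.115

N=5 nodes, M=7 members, R=3 reactions → 2N=10, M+R=10
member 0 (0-1): L=4.8064, (cx,cy)=(0.2815,0.9596)
member 1 (0-2): L=2.9670, (cx,cy)=(1.0000,0.0000)
member 2 (1-2): L=4.8863, (cx,cy)=(0.3303,-0.9439)
member 3 (1-3): L=3.1070, (cx,cy)=(1.0000,-0.0026)
member 4 (2-3): L=4.8400, (cx,cy)=(0.3085,0.9512)
member 5 (2-4): L=3.0330, (cx,cy)=(1.0000,0.0000)
member 6 (3-4): L=4.8547, (cx,cy)=(0.3172,-0.9484)
solve A·x = −loads:
  F[0-1] = -9173.9498 N (compression)
  F[0-2] = -6076.8879 N (compression)
  F[1-2] = +6735.1968 N (tension)
  F[1-3] = -907.1147 N (compression)
  F[2-3] = -6683.0620 N (compression)
  F[2-4] = -1790.6387 N (compression)
  F[3-4] = +5644.8505 N (tension)
  Rx@0 = +8659.3700 N
  Ry@0 = +8802.9620 N
  Ry@4 = -5353.3120 N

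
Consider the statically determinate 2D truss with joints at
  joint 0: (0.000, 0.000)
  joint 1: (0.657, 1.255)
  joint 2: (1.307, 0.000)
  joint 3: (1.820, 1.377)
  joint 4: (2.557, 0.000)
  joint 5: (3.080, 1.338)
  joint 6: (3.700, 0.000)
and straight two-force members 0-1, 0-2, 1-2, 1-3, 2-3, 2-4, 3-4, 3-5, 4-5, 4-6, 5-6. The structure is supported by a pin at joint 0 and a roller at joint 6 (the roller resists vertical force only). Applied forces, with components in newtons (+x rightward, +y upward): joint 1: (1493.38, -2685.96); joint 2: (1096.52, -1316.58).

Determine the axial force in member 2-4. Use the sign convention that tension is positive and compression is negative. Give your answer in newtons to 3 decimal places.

1977.687

N=7 nodes, M=11 members, R=3 reactions → 2N=14, M+R=14
member 0 (0-1): L=1.4166, (cx,cy)=(0.4638,0.8859)
member 1 (0-2): L=1.3070, (cx,cy)=(1.0000,0.0000)
member 2 (1-2): L=1.4133, (cx,cy)=(0.4599,-0.8880)
member 3 (1-3): L=1.1694, (cx,cy)=(0.9945,0.1043)
member 4 (2-3): L=1.4695, (cx,cy)=(0.3491,0.9371)
member 5 (2-4): L=1.2500, (cx,cy)=(1.0000,0.0000)
member 6 (3-4): L=1.5618, (cx,cy)=(0.4719,-0.8817)
member 7 (3-5): L=1.2606, (cx,cy)=(0.9995,-0.0309)
member 8 (4-5): L=1.4366, (cx,cy)=(0.3641,0.9314)
member 9 (4-6): L=1.1430, (cx,cy)=(1.0000,0.0000)
member 10 (5-6): L=1.4747, (cx,cy)=(0.4204,-0.9073)
solve A·x = −loads:
  F[0-1] = -2882.7950 N (compression)
  F[0-2] = +3926.9286 N (tension)
  F[1-2] = -458.1049 N (compression)
  F[1-3] = -2634.0990 N (compression)
  F[2-3] = +1839.0733 N (tension)
  F[2-4] = +1977.6873 N (tension)
  F[3-4] = -1600.0564 N (compression)
  F[3-5] = -1223.2321 N (compression)
  F[4-5] = +1514.6477 N (tension)
  F[4-6] = +671.2268 N (tension)
  F[5-6] = -1596.5101 N (compression)
  Rx@0 = -2589.9000 N
  Ry@0 = +2553.9893 N
  Ry@6 = +1448.5507 N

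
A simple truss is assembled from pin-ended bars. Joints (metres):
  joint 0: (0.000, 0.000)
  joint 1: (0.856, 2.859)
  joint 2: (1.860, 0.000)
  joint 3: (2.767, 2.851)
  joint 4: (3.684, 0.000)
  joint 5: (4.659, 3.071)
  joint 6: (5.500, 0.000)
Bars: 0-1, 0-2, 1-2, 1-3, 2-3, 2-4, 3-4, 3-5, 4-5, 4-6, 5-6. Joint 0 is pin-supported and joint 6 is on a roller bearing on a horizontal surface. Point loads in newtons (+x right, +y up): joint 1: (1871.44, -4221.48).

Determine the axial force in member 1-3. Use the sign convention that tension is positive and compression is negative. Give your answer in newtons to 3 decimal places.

-2078.121

N=7 nodes, M=11 members, R=3 reactions → 2N=14, M+R=14
member 0 (0-1): L=2.9844, (cx,cy)=(0.2868,0.9580)
member 1 (0-2): L=1.8600, (cx,cy)=(1.0000,0.0000)
member 2 (1-2): L=3.0302, (cx,cy)=(0.3313,-0.9435)
member 3 (1-3): L=1.9110, (cx,cy)=(1.0000,-0.0042)
member 4 (2-3): L=2.9918, (cx,cy)=(0.3032,0.9529)
member 5 (2-4): L=1.8240, (cx,cy)=(1.0000,0.0000)
member 6 (3-4): L=2.9948, (cx,cy)=(0.3062,-0.9520)
member 7 (3-5): L=1.9047, (cx,cy)=(0.9933,0.1155)
member 8 (4-5): L=3.2221, (cx,cy)=(0.3026,0.9531)
member 9 (4-6): L=1.8160, (cx,cy)=(1.0000,0.0000)
member 10 (5-6): L=3.1841, (cx,cy)=(0.2641,-0.9645)
solve A·x = −loads:
  F[0-1] = -2705.3255 N (compression)
  F[0-2] = +2647.3957 N (tension)
  F[1-2] = -1718.1794 N (compression)
  F[1-3] = -2078.1207 N (compression)
  F[2-3] = +1701.1843 N (tension)
  F[2-4] = +1562.3676 N (tension)
  F[3-4] = -1834.2891 N (compression)
  F[3-5] = -1007.4638 N (compression)
  F[4-5] = +1832.0804 N (tension)
  F[4-6] = +446.3309 N (tension)
  F[5-6] = -1689.8339 N (compression)
  Rx@0 = -1871.4400 N
  Ry@0 = +2591.6557 N
  Ry@6 = +1629.8243 N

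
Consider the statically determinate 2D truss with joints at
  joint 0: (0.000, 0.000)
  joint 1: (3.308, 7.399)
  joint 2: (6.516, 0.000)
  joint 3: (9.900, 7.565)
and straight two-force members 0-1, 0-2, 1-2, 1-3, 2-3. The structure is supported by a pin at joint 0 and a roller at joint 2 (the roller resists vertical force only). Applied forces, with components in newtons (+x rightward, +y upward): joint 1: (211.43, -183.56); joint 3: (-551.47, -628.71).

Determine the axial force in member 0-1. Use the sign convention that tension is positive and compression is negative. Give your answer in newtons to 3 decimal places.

N=4 nodes, M=5 members, R=3 reactions → 2N=8, M+R=8
member 0 (0-1): L=8.1048, (cx,cy)=(0.4082,0.9129)
member 1 (0-2): L=6.5160, (cx,cy)=(1.0000,0.0000)
member 2 (1-2): L=8.0645, (cx,cy)=(0.3978,-0.9175)
member 3 (1-3): L=6.5941, (cx,cy)=(0.9997,0.0252)
member 4 (2-3): L=8.2874, (cx,cy)=(0.4083,0.9128)
solve A·x = −loads:
  F[0-1] = -179.6751 N (compression)
  F[0-2] = -266.7052 N (compression)
  F[1-2] = -28.7906 N (compression)
  F[1-3] = -273.3988 N (compression)
  F[2-3] = -681.2057 N (compression)
  Rx@0 = +340.0400 N
  Ry@0 = +164.0279 N
  Ry@2 = +648.2421 N

-179.675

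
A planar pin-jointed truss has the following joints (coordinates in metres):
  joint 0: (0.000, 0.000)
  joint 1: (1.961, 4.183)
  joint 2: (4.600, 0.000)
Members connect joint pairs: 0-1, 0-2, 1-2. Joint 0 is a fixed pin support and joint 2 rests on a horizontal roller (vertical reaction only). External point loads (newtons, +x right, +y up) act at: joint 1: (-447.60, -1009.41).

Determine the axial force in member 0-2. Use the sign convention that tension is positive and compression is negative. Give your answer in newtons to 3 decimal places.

14.694

N=3 nodes, M=3 members, R=3 reactions → 2N=6, M+R=6
member 0 (0-1): L=4.6198, (cx,cy)=(0.4245,0.9054)
member 1 (0-2): L=4.6000, (cx,cy)=(1.0000,0.0000)
member 2 (1-2): L=4.9459, (cx,cy)=(0.5336,-0.8458)
solve A·x = −loads:
  F[0-1] = -1089.1030 N (compression)
  F[0-2] = +14.6945 N (tension)
  F[1-2] = -27.5397 N (compression)
  Rx@0 = +447.6000 N
  Ry@0 = +986.1182 N
  Ry@2 = +23.2918 N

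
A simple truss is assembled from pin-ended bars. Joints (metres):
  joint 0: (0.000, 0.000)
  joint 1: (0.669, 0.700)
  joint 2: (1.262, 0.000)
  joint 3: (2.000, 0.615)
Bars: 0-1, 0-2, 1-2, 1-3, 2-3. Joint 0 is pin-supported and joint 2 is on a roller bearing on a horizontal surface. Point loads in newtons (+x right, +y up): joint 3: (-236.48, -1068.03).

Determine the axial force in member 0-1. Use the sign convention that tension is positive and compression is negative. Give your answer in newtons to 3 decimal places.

704.529

N=4 nodes, M=5 members, R=3 reactions → 2N=8, M+R=8
member 0 (0-1): L=0.9683, (cx,cy)=(0.6909,0.7229)
member 1 (0-2): L=1.2620, (cx,cy)=(1.0000,0.0000)
member 2 (1-2): L=0.9174, (cx,cy)=(0.6464,-0.7630)
member 3 (1-3): L=1.3337, (cx,cy)=(0.9980,-0.0637)
member 4 (2-3): L=0.9607, (cx,cy)=(0.7682,0.6402)
solve A·x = −loads:
  F[0-1] = +704.5286 N (tension)
  F[0-2] = -723.2513 N (compression)
  F[1-2] = -748.7697 N (compression)
  F[1-3] = +972.7400 N (tension)
  F[2-3] = -1571.4775 N (compression)
  Rx@0 = +236.4800 N
  Ry@0 = -509.3272 N
  Ry@2 = +1577.3572 N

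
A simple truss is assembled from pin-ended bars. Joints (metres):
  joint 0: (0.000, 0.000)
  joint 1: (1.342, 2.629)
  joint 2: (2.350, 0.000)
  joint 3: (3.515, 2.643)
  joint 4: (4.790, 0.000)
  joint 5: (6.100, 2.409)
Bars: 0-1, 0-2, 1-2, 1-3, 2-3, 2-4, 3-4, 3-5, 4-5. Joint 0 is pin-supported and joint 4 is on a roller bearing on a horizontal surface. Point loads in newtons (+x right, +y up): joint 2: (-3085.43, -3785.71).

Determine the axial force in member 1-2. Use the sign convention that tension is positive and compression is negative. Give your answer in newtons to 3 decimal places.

N=6 nodes, M=9 members, R=3 reactions → 2N=12, M+R=12
member 0 (0-1): L=2.9517, (cx,cy)=(0.4547,0.8907)
member 1 (0-2): L=2.3500, (cx,cy)=(1.0000,0.0000)
member 2 (1-2): L=2.8156, (cx,cy)=(0.3580,-0.9337)
member 3 (1-3): L=2.1730, (cx,cy)=(1.0000,0.0064)
member 4 (2-3): L=2.8884, (cx,cy)=(0.4033,0.9150)
member 5 (2-4): L=2.4400, (cx,cy)=(1.0000,0.0000)
member 6 (3-4): L=2.9345, (cx,cy)=(0.4345,-0.9007)
member 7 (3-5): L=2.5956, (cx,cy)=(0.9959,-0.0902)
member 8 (4-5): L=2.7421, (cx,cy)=(0.4777,0.8785)
solve A·x = −loads:
  F[0-1] = -2165.1355 N (compression)
  F[0-2] = -2101.0482 N (compression)
  F[1-2] = +2053.4432 N (tension)
  F[1-3] = -1719.5565 N (compression)
  F[2-3] = +2041.8223 N (tension)
  F[2-4] = +895.9684 N (tension)
  F[3-4] = -2062.1070 N (compression)
  F[3-5] = +0.0000 N (tension)
  F[4-5] = -0.0000 N (compression)
  Rx@0 = +3085.4300 N
  Ry@0 = +1928.4201 N
  Ry@4 = +1857.2899 N

2053.443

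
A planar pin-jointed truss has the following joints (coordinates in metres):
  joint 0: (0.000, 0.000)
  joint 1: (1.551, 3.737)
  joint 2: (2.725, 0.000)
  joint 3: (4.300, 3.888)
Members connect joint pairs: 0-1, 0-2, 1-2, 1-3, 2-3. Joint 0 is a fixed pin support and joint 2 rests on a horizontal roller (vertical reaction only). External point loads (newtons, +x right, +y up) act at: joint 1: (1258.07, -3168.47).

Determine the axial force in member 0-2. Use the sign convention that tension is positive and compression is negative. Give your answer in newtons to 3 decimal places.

N=4 nodes, M=5 members, R=3 reactions → 2N=8, M+R=8
member 0 (0-1): L=4.0461, (cx,cy)=(0.3833,0.9236)
member 1 (0-2): L=2.7250, (cx,cy)=(1.0000,0.0000)
member 2 (1-2): L=3.9171, (cx,cy)=(0.2997,-0.9540)
member 3 (1-3): L=2.7531, (cx,cy)=(0.9985,0.0548)
member 4 (2-3): L=4.1949, (cx,cy)=(0.3755,0.9268)
solve A·x = −loads:
  F[0-1] = +390.0228 N (tension)
  F[0-2] = +1108.5610 N (tension)
  F[1-2] = -3698.7327 N (compression)
  F[1-3] = +0.0000 N (tension)
  F[2-3] = -0.0000 N (compression)
  Rx@0 = -1258.0700 N
  Ry@0 = -360.2289 N
  Ry@2 = +3528.6989 N

1108.561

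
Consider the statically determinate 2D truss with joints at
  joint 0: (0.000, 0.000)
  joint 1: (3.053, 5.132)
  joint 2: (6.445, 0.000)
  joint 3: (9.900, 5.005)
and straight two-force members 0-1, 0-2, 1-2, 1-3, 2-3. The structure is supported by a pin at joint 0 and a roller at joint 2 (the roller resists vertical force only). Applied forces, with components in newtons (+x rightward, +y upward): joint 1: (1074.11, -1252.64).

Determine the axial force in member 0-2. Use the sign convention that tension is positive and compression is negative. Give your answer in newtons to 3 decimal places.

957.496

N=4 nodes, M=5 members, R=3 reactions → 2N=8, M+R=8
member 0 (0-1): L=5.9715, (cx,cy)=(0.5113,0.8594)
member 1 (0-2): L=6.4450, (cx,cy)=(1.0000,0.0000)
member 2 (1-2): L=6.1517, (cx,cy)=(0.5514,-0.8342)
member 3 (1-3): L=6.8482, (cx,cy)=(0.9998,-0.0185)
member 4 (2-3): L=6.0817, (cx,cy)=(0.5681,0.8230)
solve A·x = −loads:
  F[0-1] = +228.0886 N (tension)
  F[0-2] = +957.4961 N (tension)
  F[1-2] = -1736.4986 N (compression)
  F[1-3] = -0.0000 N (compression)
  F[2-3] = +0.0000 N (tension)
  Rx@0 = -1074.1100 N
  Ry@0 = -196.0245 N
  Ry@2 = +1448.6645 N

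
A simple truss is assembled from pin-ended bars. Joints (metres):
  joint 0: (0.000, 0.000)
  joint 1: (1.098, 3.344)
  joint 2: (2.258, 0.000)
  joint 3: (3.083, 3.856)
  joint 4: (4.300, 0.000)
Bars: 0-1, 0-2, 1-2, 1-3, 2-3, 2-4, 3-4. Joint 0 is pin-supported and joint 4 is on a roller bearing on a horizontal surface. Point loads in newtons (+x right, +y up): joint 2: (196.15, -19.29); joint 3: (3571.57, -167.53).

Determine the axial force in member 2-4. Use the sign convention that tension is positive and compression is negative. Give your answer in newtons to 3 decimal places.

1051.944

N=5 nodes, M=7 members, R=3 reactions → 2N=10, M+R=10
member 0 (0-1): L=3.5197, (cx,cy)=(0.3120,0.9501)
member 1 (0-2): L=2.2580, (cx,cy)=(1.0000,0.0000)
member 2 (1-2): L=3.5395, (cx,cy)=(0.3277,-0.9448)
member 3 (1-3): L=2.0500, (cx,cy)=(0.9683,0.2498)
member 4 (2-3): L=3.9433, (cx,cy)=(0.2092,0.9779)
member 5 (2-4): L=2.0420, (cx,cy)=(1.0000,0.0000)
member 6 (3-4): L=4.0435, (cx,cy)=(0.3010,-0.9536)
solve A·x = −loads:
  F[0-1] = +3311.4704 N (tension)
  F[0-2] = +2734.6645 N (tension)
  F[1-2] = -2797.7625 N (compression)
  F[1-3] = +2013.7921 N (tension)
  F[2-3] = +2722.7922 N (tension)
  F[2-4] = +1051.9441 N (tension)
  F[3-4] = -3495.0923 N (compression)
  Rx@0 = -3767.7200 N
  Ry@0 = -3146.2092 N
  Ry@4 = +3333.0292 N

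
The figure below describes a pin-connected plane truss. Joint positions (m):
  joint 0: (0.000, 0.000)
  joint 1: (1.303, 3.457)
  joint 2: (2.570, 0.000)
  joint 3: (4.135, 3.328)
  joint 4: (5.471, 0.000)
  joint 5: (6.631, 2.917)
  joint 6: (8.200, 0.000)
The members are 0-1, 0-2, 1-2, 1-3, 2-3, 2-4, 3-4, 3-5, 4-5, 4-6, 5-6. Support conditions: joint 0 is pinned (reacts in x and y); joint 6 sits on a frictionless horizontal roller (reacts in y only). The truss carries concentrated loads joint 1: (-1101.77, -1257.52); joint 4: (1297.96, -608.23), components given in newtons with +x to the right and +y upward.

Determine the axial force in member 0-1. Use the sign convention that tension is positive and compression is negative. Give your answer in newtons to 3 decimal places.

-1843.046

N=7 nodes, M=11 members, R=3 reactions → 2N=14, M+R=14
member 0 (0-1): L=3.6944, (cx,cy)=(0.3527,0.9357)
member 1 (0-2): L=2.5700, (cx,cy)=(1.0000,0.0000)
member 2 (1-2): L=3.6819, (cx,cy)=(0.3441,-0.9389)
member 3 (1-3): L=2.8349, (cx,cy)=(0.9990,-0.0455)
member 4 (2-3): L=3.6776, (cx,cy)=(0.4255,0.9049)
member 5 (2-4): L=2.9010, (cx,cy)=(1.0000,0.0000)
member 6 (3-4): L=3.5862, (cx,cy)=(0.3725,-0.9280)
member 7 (3-5): L=2.5296, (cx,cy)=(0.9867,-0.1625)
member 8 (4-5): L=3.1392, (cx,cy)=(0.3695,0.9292)
member 9 (4-6): L=2.7290, (cx,cy)=(1.0000,0.0000)
member 10 (5-6): L=3.3122, (cx,cy)=(0.4737,-0.8807)
solve A·x = −loads:
  F[0-1] = -1843.0463 N (compression)
  F[0-2] = +846.2234 N (tension)
  F[1-2] = +483.6301 N (tension)
  F[1-3] = +285.6061 N (tension)
  F[2-3] = -501.7957 N (compression)
  F[2-4] = +1226.1880 N (tension)
  F[3-4] = +525.3104 N (tension)
  F[3-5] = -125.5983 N (compression)
  F[4-5] = +129.9306 N (tension)
  F[4-6] = +75.9171 N (tension)
  F[5-6] = -160.2629 N (compression)
  Rx@0 = -196.1900 N
  Ry@0 = +1724.6090 N
  Ry@6 = +141.1410 N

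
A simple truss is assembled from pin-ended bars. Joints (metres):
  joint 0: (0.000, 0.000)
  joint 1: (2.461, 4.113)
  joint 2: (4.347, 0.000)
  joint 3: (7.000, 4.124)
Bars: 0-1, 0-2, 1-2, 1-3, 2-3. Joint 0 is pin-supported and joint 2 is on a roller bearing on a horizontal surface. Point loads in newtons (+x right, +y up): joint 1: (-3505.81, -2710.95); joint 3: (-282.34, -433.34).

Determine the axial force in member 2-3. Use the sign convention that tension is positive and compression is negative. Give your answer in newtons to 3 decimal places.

-515.253

N=4 nodes, M=5 members, R=3 reactions → 2N=8, M+R=8
member 0 (0-1): L=4.7930, (cx,cy)=(0.5135,0.8581)
member 1 (0-2): L=4.3470, (cx,cy)=(1.0000,0.0000)
member 2 (1-2): L=4.5248, (cx,cy)=(0.4168,-0.9090)
member 3 (1-3): L=4.5390, (cx,cy)=(1.0000,0.0024)
member 4 (2-3): L=4.9037, (cx,cy)=(0.5410,0.8410)
solve A·x = −loads:
  F[0-1] = -5240.1369 N (compression)
  F[0-2] = -1097.5902 N (compression)
  F[1-2] = +1964.4827 N (tension)
  F[1-3] = -3.5747 N (compression)
  F[2-3] = -515.2535 N (compression)
  Rx@0 = +3788.1500 N
  Ry@0 = +4496.6569 N
  Ry@2 = -1352.3669 N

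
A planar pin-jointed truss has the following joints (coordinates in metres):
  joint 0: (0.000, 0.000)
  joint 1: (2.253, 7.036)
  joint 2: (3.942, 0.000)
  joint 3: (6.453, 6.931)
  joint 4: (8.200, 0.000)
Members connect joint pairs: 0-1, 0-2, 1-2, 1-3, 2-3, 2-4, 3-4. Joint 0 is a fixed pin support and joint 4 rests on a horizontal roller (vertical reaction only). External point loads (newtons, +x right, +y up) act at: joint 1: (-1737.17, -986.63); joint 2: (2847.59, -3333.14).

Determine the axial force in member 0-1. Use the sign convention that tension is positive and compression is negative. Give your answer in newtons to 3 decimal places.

-4133.829

N=5 nodes, M=7 members, R=3 reactions → 2N=10, M+R=10
member 0 (0-1): L=7.3879, (cx,cy)=(0.3050,0.9524)
member 1 (0-2): L=3.9420, (cx,cy)=(1.0000,0.0000)
member 2 (1-2): L=7.2359, (cx,cy)=(0.2334,-0.9724)
member 3 (1-3): L=4.2013, (cx,cy)=(0.9997,-0.0250)
member 4 (2-3): L=7.3718, (cx,cy)=(0.3406,0.9402)
member 5 (2-4): L=4.2580, (cx,cy)=(1.0000,0.0000)
member 6 (3-4): L=7.1478, (cx,cy)=(0.2444,-0.9697)
solve A·x = −loads:
  F[0-1] = -4133.8288 N (compression)
  F[0-2] = +2371.0618 N (tension)
  F[1-2] = +3040.0947 N (tension)
  F[1-3] = -233.1636 N (compression)
  F[2-3] = +401.0046 N (tension)
  F[2-4] = +96.5002 N (tension)
  F[3-4] = -394.8266 N (compression)
  Rx@0 = -1110.4200 N
  Ry@0 = +3936.9179 N
  Ry@4 = +382.8521 N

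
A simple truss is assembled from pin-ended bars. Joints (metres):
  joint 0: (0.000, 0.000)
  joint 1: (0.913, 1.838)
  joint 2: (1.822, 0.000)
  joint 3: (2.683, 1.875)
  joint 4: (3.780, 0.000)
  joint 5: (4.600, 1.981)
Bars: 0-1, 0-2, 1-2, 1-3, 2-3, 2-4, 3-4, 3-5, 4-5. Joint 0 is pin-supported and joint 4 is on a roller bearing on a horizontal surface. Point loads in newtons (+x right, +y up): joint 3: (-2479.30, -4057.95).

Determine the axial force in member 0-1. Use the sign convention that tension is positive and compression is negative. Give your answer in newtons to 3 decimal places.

N=6 nodes, M=9 members, R=3 reactions → 2N=12, M+R=12
member 0 (0-1): L=2.0523, (cx,cy)=(0.4449,0.8956)
member 1 (0-2): L=1.8220, (cx,cy)=(1.0000,0.0000)
member 2 (1-2): L=2.0505, (cx,cy)=(0.4433,-0.8964)
member 3 (1-3): L=1.7704, (cx,cy)=(0.9998,0.0209)
member 4 (2-3): L=2.0632, (cx,cy)=(0.4173,0.9088)
member 5 (2-4): L=1.9580, (cx,cy)=(1.0000,0.0000)
member 6 (3-4): L=2.1723, (cx,cy)=(0.5050,-0.8631)
member 7 (3-5): L=1.9199, (cx,cy)=(0.9985,0.0552)
member 8 (4-5): L=2.1440, (cx,cy)=(0.3825,0.9240)
solve A·x = −loads:
  F[0-1] = -2688.1343 N (compression)
  F[0-2] = -1283.4211 N (compression)
  F[1-2] = +2630.7218 N (tension)
  F[1-3] = -2362.6146 N (compression)
  F[2-3] = -2594.8351 N (compression)
  F[2-4] = +965.6374 N (tension)
  F[3-4] = -1912.2031 N (compression)
  F[3-5] = +0.0000 N (tension)
  F[4-5] = -0.0000 N (compression)
  Rx@0 = +2479.3000 N
  Ry@0 = +2407.4758 N
  Ry@4 = +1650.4742 N

-2688.134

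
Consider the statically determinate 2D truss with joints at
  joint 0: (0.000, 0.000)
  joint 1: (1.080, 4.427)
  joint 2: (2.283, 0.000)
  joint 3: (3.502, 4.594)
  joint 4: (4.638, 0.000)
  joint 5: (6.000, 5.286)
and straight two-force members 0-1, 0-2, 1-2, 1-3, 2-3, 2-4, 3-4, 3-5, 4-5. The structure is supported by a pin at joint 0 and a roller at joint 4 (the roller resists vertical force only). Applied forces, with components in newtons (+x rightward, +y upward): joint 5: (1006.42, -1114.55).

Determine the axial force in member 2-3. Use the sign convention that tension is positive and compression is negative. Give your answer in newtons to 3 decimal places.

N=6 nodes, M=9 members, R=3 reactions → 2N=12, M+R=12
member 0 (0-1): L=4.5568, (cx,cy)=(0.2370,0.9715)
member 1 (0-2): L=2.2830, (cx,cy)=(1.0000,0.0000)
member 2 (1-2): L=4.5875, (cx,cy)=(0.2622,-0.9650)
member 3 (1-3): L=2.4278, (cx,cy)=(0.9976,0.0688)
member 4 (2-3): L=4.7530, (cx,cy)=(0.2565,0.9666)
member 5 (2-4): L=2.3550, (cx,cy)=(1.0000,0.0000)
member 6 (3-4): L=4.7324, (cx,cy)=(0.2400,-0.9708)
member 7 (3-5): L=2.5921, (cx,cy)=(0.9637,0.2670)
member 8 (4-5): L=5.4586, (cx,cy)=(0.2495,0.9684)
solve A·x = −loads:
  F[0-1] = +1517.5709 N (tension)
  F[0-2] = +646.7455 N (tension)
  F[1-2] = -1474.4713 N (compression)
  F[1-3] = +748.1000 N (tension)
  F[2-3] = +1472.1112 N (tension)
  F[2-4] = -117.4615 N (compression)
  F[3-4] = -1121.2168 N (compression)
  F[3-5] = +1445.4916 N (tension)
  F[4-5] = -1549.4557 N (compression)
  Rx@0 = -1006.4200 N
  Ry@0 = -1474.3323 N
  Ry@4 = +2588.8823 N

1472.111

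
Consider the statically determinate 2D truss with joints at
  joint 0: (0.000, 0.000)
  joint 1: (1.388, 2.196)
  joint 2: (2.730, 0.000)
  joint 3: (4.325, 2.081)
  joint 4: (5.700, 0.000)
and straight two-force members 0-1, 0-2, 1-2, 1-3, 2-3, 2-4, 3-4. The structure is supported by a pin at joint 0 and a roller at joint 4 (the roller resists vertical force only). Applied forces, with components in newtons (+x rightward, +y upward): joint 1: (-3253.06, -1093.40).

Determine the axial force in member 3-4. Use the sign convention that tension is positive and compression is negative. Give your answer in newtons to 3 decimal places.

N=5 nodes, M=7 members, R=3 reactions → 2N=10, M+R=10
member 0 (0-1): L=2.5979, (cx,cy)=(0.5343,0.8453)
member 1 (0-2): L=2.7300, (cx,cy)=(1.0000,0.0000)
member 2 (1-2): L=2.5736, (cx,cy)=(0.5215,-0.8533)
member 3 (1-3): L=2.9393, (cx,cy)=(0.9992,-0.0391)
member 4 (2-3): L=2.6219, (cx,cy)=(0.6083,0.7937)
member 5 (2-4): L=2.9700, (cx,cy)=(1.0000,0.0000)
member 6 (3-4): L=2.4942, (cx,cy)=(0.5513,-0.8343)
solve A·x = −loads:
  F[0-1] = -2461.1583 N (compression)
  F[0-2] = -1938.1059 N (compression)
  F[1-2] = +1093.9887 N (tension)
  F[1-3] = +1368.6935 N (tension)
  F[2-3] = -1176.1333 N (compression)
  F[2-4] = -652.1713 N (compression)
  F[3-4] = +1183.0296 N (tension)
  Rx@0 = +3253.0600 N
  Ry@0 = +2080.4317 N
  Ry@4 = -987.0317 N

1183.030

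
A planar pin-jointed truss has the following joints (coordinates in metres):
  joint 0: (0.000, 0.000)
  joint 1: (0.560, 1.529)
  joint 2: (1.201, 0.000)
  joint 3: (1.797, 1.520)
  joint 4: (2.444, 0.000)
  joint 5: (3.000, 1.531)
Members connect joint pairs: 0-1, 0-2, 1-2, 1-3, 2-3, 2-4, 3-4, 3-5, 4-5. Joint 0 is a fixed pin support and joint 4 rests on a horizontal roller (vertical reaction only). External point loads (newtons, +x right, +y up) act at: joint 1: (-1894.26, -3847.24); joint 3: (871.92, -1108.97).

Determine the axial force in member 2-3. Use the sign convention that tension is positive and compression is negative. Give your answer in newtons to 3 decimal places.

-55.451

N=6 nodes, M=9 members, R=3 reactions → 2N=12, M+R=12
member 0 (0-1): L=1.6283, (cx,cy)=(0.3439,0.9390)
member 1 (0-2): L=1.2010, (cx,cy)=(1.0000,0.0000)
member 2 (1-2): L=1.6579, (cx,cy)=(0.3866,-0.9222)
member 3 (1-3): L=1.2370, (cx,cy)=(1.0000,-0.0073)
member 4 (2-3): L=1.6327, (cx,cy)=(0.3650,0.9310)
member 5 (2-4): L=1.2430, (cx,cy)=(1.0000,0.0000)
member 6 (3-4): L=1.6520, (cx,cy)=(0.3917,-0.9201)
member 7 (3-5): L=1.2031, (cx,cy)=(1.0000,0.0091)
member 8 (4-5): L=1.6288, (cx,cy)=(0.3413,0.9399)
solve A·x = −loads:
  F[0-1] = -4155.5721 N (compression)
  F[0-2] = +406.8102 N (tension)
  F[1-2] = +55.9768 N (tension)
  F[1-3] = +443.4794 N (tension)
  F[2-3] = -55.4505 N (compression)
  F[2-4] = +448.6943 N (tension)
  F[3-4] = -1145.6416 N (compression)
  F[3-5] = +0.0000 N (tension)
  F[4-5] = -0.0000 N (compression)
  Rx@0 = +1022.3400 N
  Ry@0 = +3902.0904 N
  Ry@4 = +1054.1196 N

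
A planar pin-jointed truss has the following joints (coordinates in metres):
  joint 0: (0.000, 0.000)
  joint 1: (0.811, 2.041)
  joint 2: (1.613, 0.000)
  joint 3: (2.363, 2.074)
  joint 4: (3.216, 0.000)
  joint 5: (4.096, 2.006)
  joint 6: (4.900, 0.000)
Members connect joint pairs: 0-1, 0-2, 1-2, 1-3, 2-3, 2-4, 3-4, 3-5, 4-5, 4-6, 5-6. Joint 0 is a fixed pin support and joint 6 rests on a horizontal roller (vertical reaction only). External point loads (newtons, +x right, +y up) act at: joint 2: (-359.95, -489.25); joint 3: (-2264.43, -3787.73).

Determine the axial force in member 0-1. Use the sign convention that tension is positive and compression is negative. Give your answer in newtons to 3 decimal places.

N=7 nodes, M=11 members, R=3 reactions → 2N=14, M+R=14
member 0 (0-1): L=2.1962, (cx,cy)=(0.3693,0.9293)
member 1 (0-2): L=1.6130, (cx,cy)=(1.0000,0.0000)
member 2 (1-2): L=2.1929, (cx,cy)=(0.3657,-0.9307)
member 3 (1-3): L=1.5524, (cx,cy)=(0.9998,0.0213)
member 4 (2-3): L=2.2054, (cx,cy)=(0.3401,0.9404)
member 5 (2-4): L=1.6030, (cx,cy)=(1.0000,0.0000)
member 6 (3-4): L=2.2426, (cx,cy)=(0.3804,-0.9248)
member 7 (3-5): L=1.7343, (cx,cy)=(0.9992,-0.0392)
member 8 (4-5): L=2.1905, (cx,cy)=(0.4017,0.9158)
member 9 (4-6): L=1.6840, (cx,cy)=(1.0000,0.0000)
member 10 (5-6): L=2.1611, (cx,cy)=(0.3720,-0.9282)
solve A·x = −loads:
  F[0-1] = -3494.7711 N (compression)
  F[0-2] = -1333.8656 N (compression)
  F[1-2] = +3431.3561 N (tension)
  F[1-3] = -2546.0153 N (compression)
  F[2-3] = -2875.7891 N (compression)
  F[2-4] = +1258.9733 N (tension)
  F[3-4] = -1076.8229 N (compression)
  F[3-5] = -850.0374 N (compression)
  F[4-5] = +1087.4955 N (tension)
  F[4-6] = +412.5057 N (tension)
  F[5-6] = -1108.8003 N (compression)
  Rx@0 = +2624.3800 N
  Ry@0 = +3247.7681 N
  Ry@6 = +1029.2119 N

-3494.771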